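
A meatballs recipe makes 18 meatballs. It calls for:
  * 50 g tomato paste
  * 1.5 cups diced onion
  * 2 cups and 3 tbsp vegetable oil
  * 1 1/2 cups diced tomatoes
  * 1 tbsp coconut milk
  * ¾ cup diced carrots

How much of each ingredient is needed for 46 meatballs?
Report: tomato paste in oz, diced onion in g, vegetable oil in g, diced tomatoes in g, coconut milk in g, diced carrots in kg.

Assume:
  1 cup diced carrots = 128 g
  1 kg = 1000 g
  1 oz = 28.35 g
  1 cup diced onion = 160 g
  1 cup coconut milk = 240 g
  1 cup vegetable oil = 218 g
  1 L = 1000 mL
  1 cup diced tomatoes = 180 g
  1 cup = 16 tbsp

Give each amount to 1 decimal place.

tomato paste: 4.5 oz; diced onion: 613.3 g; vegetable oil: 1218.7 g; diced tomatoes: 690.0 g; coconut milk: 38.3 g; diced carrots: 0.2 kg

Scaling factor: 46/18 = 23/9.
tomato paste: 50 g × 23/9 ÷ 28.35 g/oz ≈ 4.5 oz
diced onion: 1.5 cup × 23/9 × 160 g/cup ≈ 613.3 g
vegetable oil: (2 cup + 3 tbsp = 2.1875 cup) × 23/9 × 218 g/cup ≈ 1218.7 g
diced tomatoes: 1.5 cup × 23/9 × 180 g/cup = 690.0 g
coconut milk: 1 tbsp × 23/9 ÷ 16 tbsp/cup × 240 g/cup ≈ 38.3 g
diced carrots: 0.75 cup × 23/9 × 128 g/cup ÷ 1000 g/kg ≈ 0.2 kg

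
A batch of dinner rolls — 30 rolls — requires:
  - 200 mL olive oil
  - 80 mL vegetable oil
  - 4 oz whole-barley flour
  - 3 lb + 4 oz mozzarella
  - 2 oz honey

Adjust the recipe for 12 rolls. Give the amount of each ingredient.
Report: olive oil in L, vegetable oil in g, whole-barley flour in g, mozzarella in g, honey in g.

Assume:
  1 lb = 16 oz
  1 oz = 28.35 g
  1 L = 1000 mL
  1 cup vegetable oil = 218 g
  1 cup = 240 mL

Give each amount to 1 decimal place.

olive oil: 0.1 L; vegetable oil: 29.1 g; whole-barley flour: 45.4 g; mozzarella: 589.7 g; honey: 22.7 g

Scaling factor: 12/30 = 2/5 = 0.4.
olive oil: 200 mL × 2/5 ÷ 1000 mL/L ≈ 0.1 L
vegetable oil: 80 mL × 2/5 ÷ 240 mL/cup × 218 g/cup ≈ 29.1 g
whole-barley flour: 4 oz × 2/5 × 28.35 g/oz ≈ 45.4 g
mozzarella: (3 lb + 4 oz = 3.25 lb) × 2/5 × 16 oz/lb × 28.35 g/oz ≈ 589.7 g
honey: 2 oz × 2/5 × 28.35 g/oz ≈ 22.7 g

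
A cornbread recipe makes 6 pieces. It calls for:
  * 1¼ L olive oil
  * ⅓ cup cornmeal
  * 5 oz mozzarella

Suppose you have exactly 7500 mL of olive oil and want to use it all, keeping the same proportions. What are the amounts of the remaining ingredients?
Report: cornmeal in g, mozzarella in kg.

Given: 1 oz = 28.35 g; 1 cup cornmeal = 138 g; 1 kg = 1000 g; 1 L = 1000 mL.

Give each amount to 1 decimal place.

cornmeal: 276.0 g; mozzarella: 0.9 kg

The original recipe has 1250 mL of olive oil, so the scaling factor is 7500 ÷ 1250 = 6.
cornmeal: 1/3 cup × 6 × 138 g/cup = 276.0 g
mozzarella: 5 oz × 6 × 28.35 g/oz ÷ 1000 g/kg ≈ 0.9 kg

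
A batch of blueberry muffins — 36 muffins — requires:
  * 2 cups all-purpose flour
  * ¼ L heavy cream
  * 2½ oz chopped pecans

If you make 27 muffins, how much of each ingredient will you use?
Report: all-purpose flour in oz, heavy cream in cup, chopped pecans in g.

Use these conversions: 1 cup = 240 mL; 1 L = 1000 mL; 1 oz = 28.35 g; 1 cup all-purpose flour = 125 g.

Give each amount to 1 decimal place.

all-purpose flour: 6.6 oz; heavy cream: 0.8 cup; chopped pecans: 53.2 g

Scaling factor: 27/36 = 3/4 = 0.75.
all-purpose flour: 2 cup × 3/4 × 125 g/cup ÷ 28.35 g/oz ≈ 6.6 oz
heavy cream: 0.25 L × 3/4 × 1000 mL/L ÷ 240 mL/cup ≈ 0.8 cup
chopped pecans: 2.5 oz × 3/4 × 28.35 g/oz ≈ 53.2 g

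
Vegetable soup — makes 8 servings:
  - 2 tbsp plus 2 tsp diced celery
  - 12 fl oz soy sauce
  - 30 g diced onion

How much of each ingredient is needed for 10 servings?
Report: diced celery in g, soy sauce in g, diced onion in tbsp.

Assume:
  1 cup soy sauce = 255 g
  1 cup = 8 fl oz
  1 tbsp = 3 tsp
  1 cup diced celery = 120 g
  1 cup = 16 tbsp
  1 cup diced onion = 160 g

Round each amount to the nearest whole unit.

Scaling factor: 10/8 = 5/4 = 1.25.
diced celery: (2 tbsp + 2 tsp = 8/3 tbsp) × 5/4 ÷ 16 tbsp/cup × 120 g/cup = 25 g
soy sauce: 12 fl oz × 5/4 ÷ 8 fl oz/cup × 255 g/cup ≈ 478 g
diced onion: 30 g × 5/4 ÷ 160 g/cup × 16 tbsp/cup ≈ 4 tbsp

diced celery: 25 g; soy sauce: 478 g; diced onion: 4 tbsp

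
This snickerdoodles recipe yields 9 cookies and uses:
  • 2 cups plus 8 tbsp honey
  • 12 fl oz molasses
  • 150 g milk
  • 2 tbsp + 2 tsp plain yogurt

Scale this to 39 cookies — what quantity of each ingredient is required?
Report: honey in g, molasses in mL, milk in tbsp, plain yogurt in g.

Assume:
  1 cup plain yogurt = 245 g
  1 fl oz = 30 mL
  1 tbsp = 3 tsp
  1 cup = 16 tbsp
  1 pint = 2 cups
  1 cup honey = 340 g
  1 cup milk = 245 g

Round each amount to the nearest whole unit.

Scaling factor: 39/9 = 13/3.
honey: (2 cup + 8 tbsp = 2.5 cup) × 13/3 × 340 g/cup ≈ 3683 g
molasses: 12 fl oz × 13/3 × 30 mL/fl oz = 1560 mL
milk: 150 g × 13/3 ÷ 245 g/cup × 16 tbsp/cup ≈ 42 tbsp
plain yogurt: (2 tbsp + 2 tsp = 8/3 tbsp) × 13/3 ÷ 16 tbsp/cup × 245 g/cup ≈ 177 g

honey: 3683 g; molasses: 1560 mL; milk: 42 tbsp; plain yogurt: 177 g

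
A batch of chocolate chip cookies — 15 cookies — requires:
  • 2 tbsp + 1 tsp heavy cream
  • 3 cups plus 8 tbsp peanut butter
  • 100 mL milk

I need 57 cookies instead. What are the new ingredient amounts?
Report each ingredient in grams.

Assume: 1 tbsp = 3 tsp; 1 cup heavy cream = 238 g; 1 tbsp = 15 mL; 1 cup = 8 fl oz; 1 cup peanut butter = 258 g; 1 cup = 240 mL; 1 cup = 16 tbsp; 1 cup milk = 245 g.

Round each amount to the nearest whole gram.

heavy cream: 132 g; peanut butter: 3431 g; milk: 388 g

Scaling factor: 57/15 = 19/5 = 3.8.
heavy cream: (2 tbsp + 1 tsp = 7/3 tbsp) × 19/5 ÷ 16 tbsp/cup × 238 g/cup ≈ 132 g
peanut butter: (3 cup + 8 tbsp = 3.5 cup) × 19/5 × 258 g/cup ≈ 3431 g
milk: 100 mL × 19/5 ÷ 240 mL/cup × 245 g/cup ≈ 388 g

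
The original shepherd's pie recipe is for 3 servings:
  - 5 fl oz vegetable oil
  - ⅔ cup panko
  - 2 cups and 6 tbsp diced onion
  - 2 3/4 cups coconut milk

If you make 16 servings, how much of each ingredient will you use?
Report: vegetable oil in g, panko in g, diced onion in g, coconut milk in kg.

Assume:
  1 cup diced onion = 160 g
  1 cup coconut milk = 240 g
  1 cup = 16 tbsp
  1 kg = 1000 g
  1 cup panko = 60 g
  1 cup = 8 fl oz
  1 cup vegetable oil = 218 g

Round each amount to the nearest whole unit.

Scaling factor: 16/3.
vegetable oil: 5 fl oz × 16/3 ÷ 8 fl oz/cup × 218 g/cup ≈ 727 g
panko: 2/3 cup × 16/3 × 60 g/cup ≈ 213 g
diced onion: (2 cup + 6 tbsp = 2.375 cup) × 16/3 × 160 g/cup ≈ 2027 g
coconut milk: 2.75 cup × 16/3 × 240 g/cup ÷ 1000 g/kg ≈ 4 kg

vegetable oil: 727 g; panko: 213 g; diced onion: 2027 g; coconut milk: 4 kg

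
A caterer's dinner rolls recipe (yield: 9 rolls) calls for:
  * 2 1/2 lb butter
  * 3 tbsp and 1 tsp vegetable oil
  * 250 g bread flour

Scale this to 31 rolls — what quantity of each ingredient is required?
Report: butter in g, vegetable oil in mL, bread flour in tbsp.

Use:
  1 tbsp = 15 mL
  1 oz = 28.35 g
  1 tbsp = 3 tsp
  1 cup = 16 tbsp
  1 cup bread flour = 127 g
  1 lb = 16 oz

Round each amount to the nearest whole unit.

butter: 3906 g; vegetable oil: 172 mL; bread flour: 108 tbsp

Scaling factor: 31/9.
butter: 2.5 lb × 31/9 × 16 oz/lb × 28.35 g/oz = 3906 g
vegetable oil: (3 tbsp + 1 tsp = 10/3 tbsp) × 31/9 × 15 mL/tbsp ≈ 172 mL
bread flour: 250 g × 31/9 ÷ 127 g/cup × 16 tbsp/cup ≈ 108 tbsp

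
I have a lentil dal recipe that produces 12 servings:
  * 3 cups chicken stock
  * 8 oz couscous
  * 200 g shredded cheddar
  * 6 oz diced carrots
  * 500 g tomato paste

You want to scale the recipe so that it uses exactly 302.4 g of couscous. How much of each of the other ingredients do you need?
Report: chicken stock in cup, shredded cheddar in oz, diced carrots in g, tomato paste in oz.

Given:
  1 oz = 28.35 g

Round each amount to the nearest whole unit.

The original recipe has 226.8 g of couscous, so the scaling factor is 302.4 ÷ 226.8 = 4/3.
chicken stock: 3 cup × 4/3 = 4 cup
shredded cheddar: 200 g × 4/3 ÷ 28.35 g/oz ≈ 9 oz
diced carrots: 6 oz × 4/3 × 28.35 g/oz ≈ 227 g
tomato paste: 500 g × 4/3 ÷ 28.35 g/oz ≈ 24 oz

chicken stock: 4 cup; shredded cheddar: 9 oz; diced carrots: 227 g; tomato paste: 24 oz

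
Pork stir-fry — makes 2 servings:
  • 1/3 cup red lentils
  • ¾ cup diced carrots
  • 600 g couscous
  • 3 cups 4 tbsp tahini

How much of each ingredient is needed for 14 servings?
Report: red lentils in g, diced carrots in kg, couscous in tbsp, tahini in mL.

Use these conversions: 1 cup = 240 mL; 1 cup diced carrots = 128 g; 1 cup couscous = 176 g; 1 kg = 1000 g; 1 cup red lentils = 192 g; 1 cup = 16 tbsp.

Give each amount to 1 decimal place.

red lentils: 448.0 g; diced carrots: 0.7 kg; couscous: 381.8 tbsp; tahini: 5460.0 mL

Scaling factor: 14/2 = 7.
red lentils: 1/3 cup × 7 × 192 g/cup = 448.0 g
diced carrots: 0.75 cup × 7 × 128 g/cup ÷ 1000 g/kg ≈ 0.7 kg
couscous: 600 g × 7 ÷ 176 g/cup × 16 tbsp/cup ≈ 381.8 tbsp
tahini: (3 cup + 4 tbsp = 3.25 cup) × 7 × 240 mL/cup = 5460.0 mL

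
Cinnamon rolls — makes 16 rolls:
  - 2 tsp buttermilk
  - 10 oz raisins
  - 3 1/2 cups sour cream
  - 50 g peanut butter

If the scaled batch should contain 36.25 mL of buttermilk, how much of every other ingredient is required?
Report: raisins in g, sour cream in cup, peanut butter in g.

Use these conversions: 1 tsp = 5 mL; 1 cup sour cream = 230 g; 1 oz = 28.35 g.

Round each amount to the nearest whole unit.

raisins: 1028 g; sour cream: 13 cup; peanut butter: 181 g

The original recipe has 10 mL of buttermilk, so the scaling factor is 36.25 ÷ 10 = 29/8 = 3.625.
raisins: 10 oz × 29/8 × 28.35 g/oz ≈ 1028 g
sour cream: 3.5 cup × 29/8 ≈ 13 cup
peanut butter: 50 g × 29/8 ≈ 181 g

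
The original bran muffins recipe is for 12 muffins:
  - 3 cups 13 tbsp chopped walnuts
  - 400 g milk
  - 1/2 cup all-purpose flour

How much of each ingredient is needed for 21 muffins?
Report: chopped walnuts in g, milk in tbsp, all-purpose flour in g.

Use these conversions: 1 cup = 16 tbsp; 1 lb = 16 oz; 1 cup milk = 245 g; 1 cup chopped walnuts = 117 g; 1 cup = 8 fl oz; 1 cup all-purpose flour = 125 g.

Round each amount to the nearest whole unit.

chopped walnuts: 781 g; milk: 46 tbsp; all-purpose flour: 109 g

Scaling factor: 21/12 = 7/4 = 1.75.
chopped walnuts: (3 cup + 13 tbsp = 3.8125 cup) × 7/4 × 117 g/cup ≈ 781 g
milk: 400 g × 7/4 ÷ 245 g/cup × 16 tbsp/cup ≈ 46 tbsp
all-purpose flour: 0.5 cup × 7/4 × 125 g/cup ≈ 109 g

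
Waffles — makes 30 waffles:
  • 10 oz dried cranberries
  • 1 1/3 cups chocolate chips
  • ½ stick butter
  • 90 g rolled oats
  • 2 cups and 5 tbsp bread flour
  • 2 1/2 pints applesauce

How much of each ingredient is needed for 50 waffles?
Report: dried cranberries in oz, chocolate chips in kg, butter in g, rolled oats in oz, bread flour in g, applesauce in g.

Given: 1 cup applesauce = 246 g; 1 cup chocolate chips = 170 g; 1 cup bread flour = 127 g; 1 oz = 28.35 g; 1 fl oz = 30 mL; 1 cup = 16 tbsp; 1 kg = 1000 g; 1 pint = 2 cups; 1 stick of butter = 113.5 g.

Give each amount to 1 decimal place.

dried cranberries: 16.7 oz; chocolate chips: 0.4 kg; butter: 94.6 g; rolled oats: 5.3 oz; bread flour: 489.5 g; applesauce: 2050.0 g

Scaling factor: 50/30 = 5/3.
dried cranberries: 10 oz × 5/3 ≈ 16.7 oz
chocolate chips: 4/3 cup × 5/3 × 170 g/cup ÷ 1000 g/kg ≈ 0.4 kg
butter: 0.5 stick × 5/3 × 113.5 g/stick ≈ 94.6 g
rolled oats: 90 g × 5/3 ÷ 28.35 g/oz ≈ 5.3 oz
bread flour: (2 cup + 5 tbsp = 2.3125 cup) × 5/3 × 127 g/cup ≈ 489.5 g
applesauce: 2.5 pint × 5/3 × 2 cup/pint × 246 g/cup = 2050.0 g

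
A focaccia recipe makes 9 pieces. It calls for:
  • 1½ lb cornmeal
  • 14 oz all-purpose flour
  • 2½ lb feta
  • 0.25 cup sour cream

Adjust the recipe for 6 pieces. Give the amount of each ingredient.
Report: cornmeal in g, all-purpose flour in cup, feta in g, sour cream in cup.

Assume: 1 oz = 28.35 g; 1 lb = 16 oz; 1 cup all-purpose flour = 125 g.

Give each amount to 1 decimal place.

Scaling factor: 6/9 = 2/3.
cornmeal: 1.5 lb × 2/3 × 16 oz/lb × 28.35 g/oz = 453.6 g
all-purpose flour: 14 oz × 2/3 × 28.35 g/oz ÷ 125 g/cup ≈ 2.1 cup
feta: 2.5 lb × 2/3 × 16 oz/lb × 28.35 g/oz = 756.0 g
sour cream: 0.25 cup × 2/3 ≈ 0.2 cup

cornmeal: 453.6 g; all-purpose flour: 2.1 cup; feta: 756.0 g; sour cream: 0.2 cup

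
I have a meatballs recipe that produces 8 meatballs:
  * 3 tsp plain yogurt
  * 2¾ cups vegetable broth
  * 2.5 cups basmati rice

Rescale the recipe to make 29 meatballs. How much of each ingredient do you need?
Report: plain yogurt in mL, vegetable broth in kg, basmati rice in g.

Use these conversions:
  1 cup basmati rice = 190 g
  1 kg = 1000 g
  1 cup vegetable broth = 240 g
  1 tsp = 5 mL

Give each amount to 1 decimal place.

Scaling factor: 29/8 = 3.625.
plain yogurt: 3 tsp × 29/8 × 5 mL/tsp ≈ 54.4 mL
vegetable broth: 2.75 cup × 29/8 × 240 g/cup ÷ 1000 g/kg ≈ 2.4 kg
basmati rice: 2.5 cup × 29/8 × 190 g/cup ≈ 1721.9 g

plain yogurt: 54.4 mL; vegetable broth: 2.4 kg; basmati rice: 1721.9 g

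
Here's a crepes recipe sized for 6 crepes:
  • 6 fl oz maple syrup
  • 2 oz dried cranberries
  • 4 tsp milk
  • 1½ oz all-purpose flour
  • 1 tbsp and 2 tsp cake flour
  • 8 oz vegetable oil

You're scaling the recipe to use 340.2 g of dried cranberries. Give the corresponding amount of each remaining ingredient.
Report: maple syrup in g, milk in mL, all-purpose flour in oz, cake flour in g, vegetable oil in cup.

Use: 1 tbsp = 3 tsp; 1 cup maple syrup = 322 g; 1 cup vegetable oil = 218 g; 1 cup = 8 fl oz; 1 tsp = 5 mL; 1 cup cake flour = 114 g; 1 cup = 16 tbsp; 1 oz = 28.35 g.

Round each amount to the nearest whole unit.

The original recipe has 56.7 g of dried cranberries, so the scaling factor is 340.2 ÷ 56.7 = 6.
maple syrup: 6 fl oz × 6 ÷ 8 fl oz/cup × 322 g/cup = 1449 g
milk: 4 tsp × 6 × 5 mL/tsp = 120 mL
all-purpose flour: 1.5 oz × 6 = 9 oz
cake flour: (1 tbsp + 2 tsp = 5/3 tbsp) × 6 ÷ 16 tbsp/cup × 114 g/cup ≈ 71 g
vegetable oil: 8 oz × 6 × 28.35 g/oz ÷ 218 g/cup ≈ 6 cup

maple syrup: 1449 g; milk: 120 mL; all-purpose flour: 9 oz; cake flour: 71 g; vegetable oil: 6 cup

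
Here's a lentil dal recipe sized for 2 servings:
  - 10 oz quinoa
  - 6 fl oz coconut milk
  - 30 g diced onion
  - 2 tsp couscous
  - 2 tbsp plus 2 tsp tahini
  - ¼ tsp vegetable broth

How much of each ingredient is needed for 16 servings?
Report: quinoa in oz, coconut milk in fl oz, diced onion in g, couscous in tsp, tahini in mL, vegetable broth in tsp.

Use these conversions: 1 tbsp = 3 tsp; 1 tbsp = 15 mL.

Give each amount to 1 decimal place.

Scaling factor: 16/2 = 8.
quinoa: 10 oz × 8 = 80.0 oz
coconut milk: 6 fl oz × 8 = 48.0 fl oz
diced onion: 30 g × 8 = 240.0 g
couscous: 2 tsp × 8 = 16.0 tsp
tahini: (2 tbsp + 2 tsp = 8/3 tbsp) × 8 × 15 mL/tbsp = 320.0 mL
vegetable broth: 0.25 tsp × 8 = 2.0 tsp

quinoa: 80.0 oz; coconut milk: 48.0 fl oz; diced onion: 240.0 g; couscous: 16.0 tsp; tahini: 320.0 mL; vegetable broth: 2.0 tsp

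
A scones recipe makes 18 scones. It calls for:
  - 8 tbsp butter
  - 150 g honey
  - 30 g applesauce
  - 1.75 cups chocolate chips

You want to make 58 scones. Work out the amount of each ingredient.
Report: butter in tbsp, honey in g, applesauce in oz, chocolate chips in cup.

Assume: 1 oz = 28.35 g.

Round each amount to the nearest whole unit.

butter: 26 tbsp; honey: 483 g; applesauce: 3 oz; chocolate chips: 6 cup

Scaling factor: 58/18 = 29/9.
butter: 8 tbsp × 29/9 ≈ 26 tbsp
honey: 150 g × 29/9 ≈ 483 g
applesauce: 30 g × 29/9 ÷ 28.35 g/oz ≈ 3 oz
chocolate chips: 1.75 cup × 29/9 ≈ 6 cup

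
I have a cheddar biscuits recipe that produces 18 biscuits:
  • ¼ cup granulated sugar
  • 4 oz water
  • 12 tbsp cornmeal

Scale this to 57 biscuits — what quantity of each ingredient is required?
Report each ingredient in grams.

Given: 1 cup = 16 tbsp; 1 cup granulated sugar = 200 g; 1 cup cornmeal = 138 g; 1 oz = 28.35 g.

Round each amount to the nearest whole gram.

Scaling factor: 57/18 = 19/6.
granulated sugar: 0.25 cup × 19/6 × 200 g/cup ≈ 158 g
water: 4 oz × 19/6 × 28.35 g/oz ≈ 359 g
cornmeal: 12 tbsp × 19/6 ÷ 16 tbsp/cup × 138 g/cup ≈ 328 g

granulated sugar: 158 g; water: 359 g; cornmeal: 328 g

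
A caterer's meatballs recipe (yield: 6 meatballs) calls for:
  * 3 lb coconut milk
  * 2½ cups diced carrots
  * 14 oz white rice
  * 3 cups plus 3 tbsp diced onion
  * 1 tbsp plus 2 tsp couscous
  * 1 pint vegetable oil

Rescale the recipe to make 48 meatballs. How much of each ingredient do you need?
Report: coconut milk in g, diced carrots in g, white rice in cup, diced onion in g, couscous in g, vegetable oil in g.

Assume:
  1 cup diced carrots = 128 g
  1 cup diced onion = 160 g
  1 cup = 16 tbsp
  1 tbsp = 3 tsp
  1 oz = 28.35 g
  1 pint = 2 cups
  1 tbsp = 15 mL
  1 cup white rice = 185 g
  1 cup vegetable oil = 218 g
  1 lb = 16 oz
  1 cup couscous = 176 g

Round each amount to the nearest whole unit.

Scaling factor: 48/6 = 8.
coconut milk: 3 lb × 8 × 16 oz/lb × 28.35 g/oz ≈ 10886 g
diced carrots: 2.5 cup × 8 × 128 g/cup = 2560 g
white rice: 14 oz × 8 × 28.35 g/oz ÷ 185 g/cup ≈ 17 cup
diced onion: (3 cup + 3 tbsp = 3.1875 cup) × 8 × 160 g/cup = 4080 g
couscous: (1 tbsp + 2 tsp = 5/3 tbsp) × 8 ÷ 16 tbsp/cup × 176 g/cup ≈ 147 g
vegetable oil: 1 pint × 8 × 2 cup/pint × 218 g/cup = 3488 g

coconut milk: 10886 g; diced carrots: 2560 g; white rice: 17 cup; diced onion: 4080 g; couscous: 147 g; vegetable oil: 3488 g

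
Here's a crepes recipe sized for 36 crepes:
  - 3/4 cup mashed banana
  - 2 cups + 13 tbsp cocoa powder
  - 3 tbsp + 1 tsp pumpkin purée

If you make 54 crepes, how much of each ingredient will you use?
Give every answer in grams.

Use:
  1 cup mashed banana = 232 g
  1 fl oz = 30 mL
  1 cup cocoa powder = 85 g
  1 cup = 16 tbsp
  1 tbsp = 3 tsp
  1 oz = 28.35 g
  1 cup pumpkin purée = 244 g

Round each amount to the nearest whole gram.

mashed banana: 261 g; cocoa powder: 359 g; pumpkin purée: 76 g

Scaling factor: 54/36 = 3/2 = 1.5.
mashed banana: 0.75 cup × 3/2 × 232 g/cup = 261 g
cocoa powder: (2 cup + 13 tbsp = 2.8125 cup) × 3/2 × 85 g/cup ≈ 359 g
pumpkin purée: (3 tbsp + 1 tsp = 10/3 tbsp) × 3/2 ÷ 16 tbsp/cup × 244 g/cup ≈ 76 g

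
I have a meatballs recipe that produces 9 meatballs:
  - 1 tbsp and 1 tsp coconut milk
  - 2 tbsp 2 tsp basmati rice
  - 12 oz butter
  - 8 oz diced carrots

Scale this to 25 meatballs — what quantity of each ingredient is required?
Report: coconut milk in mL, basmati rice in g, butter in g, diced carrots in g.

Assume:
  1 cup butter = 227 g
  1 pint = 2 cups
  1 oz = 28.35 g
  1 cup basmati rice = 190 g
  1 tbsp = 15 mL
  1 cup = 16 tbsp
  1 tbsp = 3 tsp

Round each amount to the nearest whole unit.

coconut milk: 56 mL; basmati rice: 88 g; butter: 945 g; diced carrots: 630 g

Scaling factor: 25/9.
coconut milk: (1 tbsp + 1 tsp = 4/3 tbsp) × 25/9 × 15 mL/tbsp ≈ 56 mL
basmati rice: (2 tbsp + 2 tsp = 8/3 tbsp) × 25/9 ÷ 16 tbsp/cup × 190 g/cup ≈ 88 g
butter: 12 oz × 25/9 × 28.35 g/oz = 945 g
diced carrots: 8 oz × 25/9 × 28.35 g/oz = 630 g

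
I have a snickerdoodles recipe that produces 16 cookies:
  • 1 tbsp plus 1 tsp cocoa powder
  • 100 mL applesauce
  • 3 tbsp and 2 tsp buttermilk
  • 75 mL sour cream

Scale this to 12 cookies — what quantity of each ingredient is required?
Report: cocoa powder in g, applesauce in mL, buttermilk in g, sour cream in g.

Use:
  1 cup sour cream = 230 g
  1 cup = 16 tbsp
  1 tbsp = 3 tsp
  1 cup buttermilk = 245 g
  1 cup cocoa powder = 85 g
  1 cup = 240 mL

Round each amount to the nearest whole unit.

cocoa powder: 5 g; applesauce: 75 mL; buttermilk: 42 g; sour cream: 54 g

Scaling factor: 12/16 = 3/4 = 0.75.
cocoa powder: (1 tbsp + 1 tsp = 4/3 tbsp) × 3/4 ÷ 16 tbsp/cup × 85 g/cup ≈ 5 g
applesauce: 100 mL × 3/4 = 75 mL
buttermilk: (3 tbsp + 2 tsp = 11/3 tbsp) × 3/4 ÷ 16 tbsp/cup × 245 g/cup ≈ 42 g
sour cream: 75 mL × 3/4 ÷ 240 mL/cup × 230 g/cup ≈ 54 g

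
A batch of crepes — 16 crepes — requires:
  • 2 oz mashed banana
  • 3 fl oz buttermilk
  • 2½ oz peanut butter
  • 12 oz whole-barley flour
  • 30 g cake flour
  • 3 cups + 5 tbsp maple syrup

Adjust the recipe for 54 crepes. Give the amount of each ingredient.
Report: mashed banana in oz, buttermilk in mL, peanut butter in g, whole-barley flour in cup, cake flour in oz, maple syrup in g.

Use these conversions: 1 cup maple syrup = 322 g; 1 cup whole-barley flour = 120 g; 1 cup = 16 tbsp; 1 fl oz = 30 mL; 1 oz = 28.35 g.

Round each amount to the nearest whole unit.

mashed banana: 7 oz; buttermilk: 304 mL; peanut butter: 239 g; whole-barley flour: 10 cup; cake flour: 4 oz; maple syrup: 3600 g

Scaling factor: 54/16 = 27/8 = 3.375.
mashed banana: 2 oz × 27/8 ≈ 7 oz
buttermilk: 3 fl oz × 27/8 × 30 mL/fl oz ≈ 304 mL
peanut butter: 2.5 oz × 27/8 × 28.35 g/oz ≈ 239 g
whole-barley flour: 12 oz × 27/8 × 28.35 g/oz ÷ 120 g/cup ≈ 10 cup
cake flour: 30 g × 27/8 ÷ 28.35 g/oz ≈ 4 oz
maple syrup: (3 cup + 5 tbsp = 3.3125 cup) × 27/8 × 322 g/cup ≈ 3600 g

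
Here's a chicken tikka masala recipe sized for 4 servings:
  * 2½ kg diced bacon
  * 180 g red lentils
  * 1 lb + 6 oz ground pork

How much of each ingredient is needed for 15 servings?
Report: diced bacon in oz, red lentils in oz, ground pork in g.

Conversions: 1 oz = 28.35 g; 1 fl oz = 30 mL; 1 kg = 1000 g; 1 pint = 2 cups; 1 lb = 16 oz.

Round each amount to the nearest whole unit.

Scaling factor: 15/4 = 3.75.
diced bacon: 2.5 kg × 15/4 × 1000 g/kg ÷ 28.35 g/oz ≈ 331 oz
red lentils: 180 g × 15/4 ÷ 28.35 g/oz ≈ 24 oz
ground pork: (1 lb + 6 oz = 1.375 lb) × 15/4 × 16 oz/lb × 28.35 g/oz ≈ 2339 g

diced bacon: 331 oz; red lentils: 24 oz; ground pork: 2339 g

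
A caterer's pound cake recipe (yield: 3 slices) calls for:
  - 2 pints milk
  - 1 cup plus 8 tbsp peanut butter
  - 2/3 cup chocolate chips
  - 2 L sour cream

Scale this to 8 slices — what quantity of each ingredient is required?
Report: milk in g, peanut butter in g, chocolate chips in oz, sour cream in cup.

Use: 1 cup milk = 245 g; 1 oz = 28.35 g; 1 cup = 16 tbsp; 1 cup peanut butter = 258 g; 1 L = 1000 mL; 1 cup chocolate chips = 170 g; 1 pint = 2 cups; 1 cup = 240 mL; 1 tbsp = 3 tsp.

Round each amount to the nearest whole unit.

Scaling factor: 8/3.
milk: 2 pint × 8/3 × 2 cup/pint × 245 g/cup ≈ 2613 g
peanut butter: (1 cup + 8 tbsp = 1.5 cup) × 8/3 × 258 g/cup = 1032 g
chocolate chips: 2/3 cup × 8/3 × 170 g/cup ÷ 28.35 g/oz ≈ 11 oz
sour cream: 2 L × 8/3 × 1000 mL/L ÷ 240 mL/cup ≈ 22 cup

milk: 2613 g; peanut butter: 1032 g; chocolate chips: 11 oz; sour cream: 22 cup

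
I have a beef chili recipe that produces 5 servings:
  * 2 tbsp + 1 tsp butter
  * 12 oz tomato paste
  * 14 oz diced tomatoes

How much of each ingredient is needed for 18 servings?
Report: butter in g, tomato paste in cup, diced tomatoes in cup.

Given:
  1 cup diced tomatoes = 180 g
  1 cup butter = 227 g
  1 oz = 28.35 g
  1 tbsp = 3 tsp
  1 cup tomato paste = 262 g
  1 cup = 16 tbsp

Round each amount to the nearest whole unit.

Scaling factor: 18/5 = 3.6.
butter: (2 tbsp + 1 tsp = 7/3 tbsp) × 18/5 ÷ 16 tbsp/cup × 227 g/cup ≈ 119 g
tomato paste: 12 oz × 18/5 × 28.35 g/oz ÷ 262 g/cup ≈ 5 cup
diced tomatoes: 14 oz × 18/5 × 28.35 g/oz ÷ 180 g/cup ≈ 8 cup

butter: 119 g; tomato paste: 5 cup; diced tomatoes: 8 cup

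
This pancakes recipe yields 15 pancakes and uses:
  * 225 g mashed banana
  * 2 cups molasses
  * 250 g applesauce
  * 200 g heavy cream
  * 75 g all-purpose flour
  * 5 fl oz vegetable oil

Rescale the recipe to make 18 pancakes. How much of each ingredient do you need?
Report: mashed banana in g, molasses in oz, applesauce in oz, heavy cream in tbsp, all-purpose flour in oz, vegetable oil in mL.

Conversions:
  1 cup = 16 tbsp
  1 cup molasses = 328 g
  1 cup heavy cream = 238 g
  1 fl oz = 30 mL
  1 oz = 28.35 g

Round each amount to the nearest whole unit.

Scaling factor: 18/15 = 6/5 = 1.2.
mashed banana: 225 g × 6/5 = 270 g
molasses: 2 cup × 6/5 × 328 g/cup ÷ 28.35 g/oz ≈ 28 oz
applesauce: 250 g × 6/5 ÷ 28.35 g/oz ≈ 11 oz
heavy cream: 200 g × 6/5 ÷ 238 g/cup × 16 tbsp/cup ≈ 16 tbsp
all-purpose flour: 75 g × 6/5 ÷ 28.35 g/oz ≈ 3 oz
vegetable oil: 5 fl oz × 6/5 × 30 mL/fl oz = 180 mL

mashed banana: 270 g; molasses: 28 oz; applesauce: 11 oz; heavy cream: 16 tbsp; all-purpose flour: 3 oz; vegetable oil: 180 mL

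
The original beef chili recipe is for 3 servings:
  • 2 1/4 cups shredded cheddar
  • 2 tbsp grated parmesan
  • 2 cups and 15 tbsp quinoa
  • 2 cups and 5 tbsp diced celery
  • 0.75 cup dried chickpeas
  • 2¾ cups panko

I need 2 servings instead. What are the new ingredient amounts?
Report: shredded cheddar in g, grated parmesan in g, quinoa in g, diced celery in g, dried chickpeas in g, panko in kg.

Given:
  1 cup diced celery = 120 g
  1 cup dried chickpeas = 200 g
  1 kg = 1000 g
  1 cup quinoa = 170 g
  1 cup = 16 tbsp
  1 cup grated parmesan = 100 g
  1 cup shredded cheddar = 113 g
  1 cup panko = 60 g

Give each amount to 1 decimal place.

shredded cheddar: 169.5 g; grated parmesan: 8.3 g; quinoa: 332.9 g; diced celery: 185.0 g; dried chickpeas: 100.0 g; panko: 0.1 kg

Scaling factor: 2/3.
shredded cheddar: 2.25 cup × 2/3 × 113 g/cup = 169.5 g
grated parmesan: 2 tbsp × 2/3 ÷ 16 tbsp/cup × 100 g/cup ≈ 8.3 g
quinoa: (2 cup + 15 tbsp = 2.9375 cup) × 2/3 × 170 g/cup ≈ 332.9 g
diced celery: (2 cup + 5 tbsp = 2.3125 cup) × 2/3 × 120 g/cup = 185.0 g
dried chickpeas: 0.75 cup × 2/3 × 200 g/cup = 100.0 g
panko: 2.75 cup × 2/3 × 60 g/cup ÷ 1000 g/kg ≈ 0.1 kg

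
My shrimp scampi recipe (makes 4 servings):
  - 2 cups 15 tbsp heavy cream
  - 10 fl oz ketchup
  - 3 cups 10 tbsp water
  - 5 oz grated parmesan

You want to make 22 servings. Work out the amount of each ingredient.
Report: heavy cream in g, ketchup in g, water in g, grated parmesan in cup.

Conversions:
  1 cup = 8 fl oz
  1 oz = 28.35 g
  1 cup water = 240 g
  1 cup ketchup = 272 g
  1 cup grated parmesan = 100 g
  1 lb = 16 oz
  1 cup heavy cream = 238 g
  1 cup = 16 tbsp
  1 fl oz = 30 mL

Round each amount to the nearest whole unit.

Scaling factor: 22/4 = 11/2 = 5.5.
heavy cream: (2 cup + 15 tbsp = 2.9375 cup) × 11/2 × 238 g/cup ≈ 3845 g
ketchup: 10 fl oz × 11/2 ÷ 8 fl oz/cup × 272 g/cup = 1870 g
water: (3 cup + 10 tbsp = 3.625 cup) × 11/2 × 240 g/cup = 4785 g
grated parmesan: 5 oz × 11/2 × 28.35 g/oz ÷ 100 g/cup ≈ 8 cup

heavy cream: 3845 g; ketchup: 1870 g; water: 4785 g; grated parmesan: 8 cup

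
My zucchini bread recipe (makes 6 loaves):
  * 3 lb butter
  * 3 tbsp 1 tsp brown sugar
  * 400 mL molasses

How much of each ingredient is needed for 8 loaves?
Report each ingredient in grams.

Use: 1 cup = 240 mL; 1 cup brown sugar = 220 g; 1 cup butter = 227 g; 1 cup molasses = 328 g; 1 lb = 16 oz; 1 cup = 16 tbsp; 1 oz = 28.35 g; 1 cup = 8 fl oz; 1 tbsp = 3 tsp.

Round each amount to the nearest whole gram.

Scaling factor: 8/6 = 4/3.
butter: 3 lb × 4/3 × 16 oz/lb × 28.35 g/oz ≈ 1814 g
brown sugar: (3 tbsp + 1 tsp = 10/3 tbsp) × 4/3 ÷ 16 tbsp/cup × 220 g/cup ≈ 61 g
molasses: 400 mL × 4/3 ÷ 240 mL/cup × 328 g/cup ≈ 729 g

butter: 1814 g; brown sugar: 61 g; molasses: 729 g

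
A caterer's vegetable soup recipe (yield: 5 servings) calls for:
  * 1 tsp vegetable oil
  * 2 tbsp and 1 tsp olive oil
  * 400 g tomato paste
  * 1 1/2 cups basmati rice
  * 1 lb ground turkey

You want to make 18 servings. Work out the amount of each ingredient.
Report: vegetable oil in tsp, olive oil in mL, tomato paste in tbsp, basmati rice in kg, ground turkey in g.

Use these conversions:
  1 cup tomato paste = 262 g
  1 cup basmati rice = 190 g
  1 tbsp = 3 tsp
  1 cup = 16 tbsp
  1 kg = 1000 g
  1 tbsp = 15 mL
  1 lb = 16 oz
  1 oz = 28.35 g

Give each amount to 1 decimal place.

vegetable oil: 3.6 tsp; olive oil: 126.0 mL; tomato paste: 87.9 tbsp; basmati rice: 1.0 kg; ground turkey: 1633.0 g

Scaling factor: 18/5 = 3.6.
vegetable oil: 1 tsp × 18/5 = 3.6 tsp
olive oil: (2 tbsp + 1 tsp = 7/3 tbsp) × 18/5 × 15 mL/tbsp = 126.0 mL
tomato paste: 400 g × 18/5 ÷ 262 g/cup × 16 tbsp/cup ≈ 87.9 tbsp
basmati rice: 1.5 cup × 18/5 × 190 g/cup ÷ 1000 g/kg ≈ 1.0 kg
ground turkey: 1 lb × 18/5 × 16 oz/lb × 28.35 g/oz ≈ 1633.0 g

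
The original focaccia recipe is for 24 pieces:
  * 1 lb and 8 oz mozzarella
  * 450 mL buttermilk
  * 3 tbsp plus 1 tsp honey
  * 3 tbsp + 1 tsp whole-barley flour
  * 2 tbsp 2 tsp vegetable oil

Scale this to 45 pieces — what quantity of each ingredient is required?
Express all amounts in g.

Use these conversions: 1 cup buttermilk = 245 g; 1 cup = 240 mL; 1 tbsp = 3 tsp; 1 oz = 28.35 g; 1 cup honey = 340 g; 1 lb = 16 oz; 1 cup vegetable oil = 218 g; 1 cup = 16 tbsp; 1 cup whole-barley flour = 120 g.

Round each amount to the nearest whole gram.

mozzarella: 1276 g; buttermilk: 861 g; honey: 133 g; whole-barley flour: 47 g; vegetable oil: 68 g

Scaling factor: 45/24 = 15/8 = 1.875.
mozzarella: (1 lb + 8 oz = 1.5 lb) × 15/8 × 16 oz/lb × 28.35 g/oz ≈ 1276 g
buttermilk: 450 mL × 15/8 ÷ 240 mL/cup × 245 g/cup ≈ 861 g
honey: (3 tbsp + 1 tsp = 10/3 tbsp) × 15/8 ÷ 16 tbsp/cup × 340 g/cup ≈ 133 g
whole-barley flour: (3 tbsp + 1 tsp = 10/3 tbsp) × 15/8 ÷ 16 tbsp/cup × 120 g/cup ≈ 47 g
vegetable oil: (2 tbsp + 2 tsp = 8/3 tbsp) × 15/8 ÷ 16 tbsp/cup × 218 g/cup ≈ 68 g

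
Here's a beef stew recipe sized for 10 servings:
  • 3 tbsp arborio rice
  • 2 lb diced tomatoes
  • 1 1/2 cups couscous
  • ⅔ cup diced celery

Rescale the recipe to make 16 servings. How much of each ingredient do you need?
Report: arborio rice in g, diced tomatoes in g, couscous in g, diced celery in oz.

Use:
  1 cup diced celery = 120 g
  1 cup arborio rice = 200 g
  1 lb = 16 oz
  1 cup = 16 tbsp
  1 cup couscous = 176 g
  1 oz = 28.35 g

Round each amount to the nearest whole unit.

Scaling factor: 16/10 = 8/5 = 1.6.
arborio rice: 3 tbsp × 8/5 ÷ 16 tbsp/cup × 200 g/cup = 60 g
diced tomatoes: 2 lb × 8/5 × 16 oz/lb × 28.35 g/oz ≈ 1452 g
couscous: 1.5 cup × 8/5 × 176 g/cup ≈ 422 g
diced celery: 2/3 cup × 8/5 × 120 g/cup ÷ 28.35 g/oz ≈ 5 oz

arborio rice: 60 g; diced tomatoes: 1452 g; couscous: 422 g; diced celery: 5 oz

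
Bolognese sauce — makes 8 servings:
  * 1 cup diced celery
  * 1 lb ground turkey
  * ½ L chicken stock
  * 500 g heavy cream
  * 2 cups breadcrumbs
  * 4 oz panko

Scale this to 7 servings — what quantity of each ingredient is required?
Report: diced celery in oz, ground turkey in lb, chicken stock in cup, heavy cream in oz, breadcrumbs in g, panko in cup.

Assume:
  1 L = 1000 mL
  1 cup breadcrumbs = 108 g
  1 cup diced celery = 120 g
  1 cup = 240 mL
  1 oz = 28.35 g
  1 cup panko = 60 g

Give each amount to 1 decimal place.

diced celery: 3.7 oz; ground turkey: 0.9 lb; chicken stock: 1.8 cup; heavy cream: 15.4 oz; breadcrumbs: 189.0 g; panko: 1.7 cup

Scaling factor: 7/8 = 0.875.
diced celery: 1 cup × 7/8 × 120 g/cup ÷ 28.35 g/oz ≈ 3.7 oz
ground turkey: 1 lb × 7/8 ≈ 0.9 lb
chicken stock: 0.5 L × 7/8 × 1000 mL/L ÷ 240 mL/cup ≈ 1.8 cup
heavy cream: 500 g × 7/8 ÷ 28.35 g/oz ≈ 15.4 oz
breadcrumbs: 2 cup × 7/8 × 108 g/cup = 189.0 g
panko: 4 oz × 7/8 × 28.35 g/oz ÷ 60 g/cup ≈ 1.7 cup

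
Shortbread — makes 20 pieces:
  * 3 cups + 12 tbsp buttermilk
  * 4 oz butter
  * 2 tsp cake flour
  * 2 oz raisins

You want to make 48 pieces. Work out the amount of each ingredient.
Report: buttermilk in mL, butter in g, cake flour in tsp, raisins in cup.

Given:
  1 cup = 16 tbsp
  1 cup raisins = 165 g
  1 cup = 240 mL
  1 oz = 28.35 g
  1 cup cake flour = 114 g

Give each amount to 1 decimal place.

Scaling factor: 48/20 = 12/5 = 2.4.
buttermilk: (3 cup + 12 tbsp = 3.75 cup) × 12/5 × 240 mL/cup = 2160.0 mL
butter: 4 oz × 12/5 × 28.35 g/oz ≈ 272.2 g
cake flour: 2 tsp × 12/5 = 4.8 tsp
raisins: 2 oz × 12/5 × 28.35 g/oz ÷ 165 g/cup ≈ 0.8 cup

buttermilk: 2160.0 mL; butter: 272.2 g; cake flour: 4.8 tsp; raisins: 0.8 cup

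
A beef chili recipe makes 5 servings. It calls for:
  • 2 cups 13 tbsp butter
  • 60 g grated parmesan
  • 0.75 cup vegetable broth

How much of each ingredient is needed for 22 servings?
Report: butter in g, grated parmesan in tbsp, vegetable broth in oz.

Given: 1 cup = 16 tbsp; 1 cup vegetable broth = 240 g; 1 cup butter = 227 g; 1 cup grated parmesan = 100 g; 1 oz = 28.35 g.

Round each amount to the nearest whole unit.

Scaling factor: 22/5 = 4.4.
butter: (2 cup + 13 tbsp = 2.8125 cup) × 22/5 × 227 g/cup ≈ 2809 g
grated parmesan: 60 g × 22/5 ÷ 100 g/cup × 16 tbsp/cup ≈ 42 tbsp
vegetable broth: 0.75 cup × 22/5 × 240 g/cup ÷ 28.35 g/oz ≈ 28 oz

butter: 2809 g; grated parmesan: 42 tbsp; vegetable broth: 28 oz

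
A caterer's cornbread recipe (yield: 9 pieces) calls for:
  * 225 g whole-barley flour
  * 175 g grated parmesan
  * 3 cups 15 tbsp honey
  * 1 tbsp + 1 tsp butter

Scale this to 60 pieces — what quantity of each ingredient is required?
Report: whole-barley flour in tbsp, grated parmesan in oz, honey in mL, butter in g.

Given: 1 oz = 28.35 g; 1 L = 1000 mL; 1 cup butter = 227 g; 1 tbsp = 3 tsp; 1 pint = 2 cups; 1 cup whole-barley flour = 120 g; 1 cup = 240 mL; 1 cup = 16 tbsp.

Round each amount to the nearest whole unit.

whole-barley flour: 200 tbsp; grated parmesan: 41 oz; honey: 6300 mL; butter: 126 g

Scaling factor: 60/9 = 20/3.
whole-barley flour: 225 g × 20/3 ÷ 120 g/cup × 16 tbsp/cup = 200 tbsp
grated parmesan: 175 g × 20/3 ÷ 28.35 g/oz ≈ 41 oz
honey: (3 cup + 15 tbsp = 3.9375 cup) × 20/3 × 240 mL/cup = 6300 mL
butter: (1 tbsp + 1 tsp = 4/3 tbsp) × 20/3 ÷ 16 tbsp/cup × 227 g/cup ≈ 126 g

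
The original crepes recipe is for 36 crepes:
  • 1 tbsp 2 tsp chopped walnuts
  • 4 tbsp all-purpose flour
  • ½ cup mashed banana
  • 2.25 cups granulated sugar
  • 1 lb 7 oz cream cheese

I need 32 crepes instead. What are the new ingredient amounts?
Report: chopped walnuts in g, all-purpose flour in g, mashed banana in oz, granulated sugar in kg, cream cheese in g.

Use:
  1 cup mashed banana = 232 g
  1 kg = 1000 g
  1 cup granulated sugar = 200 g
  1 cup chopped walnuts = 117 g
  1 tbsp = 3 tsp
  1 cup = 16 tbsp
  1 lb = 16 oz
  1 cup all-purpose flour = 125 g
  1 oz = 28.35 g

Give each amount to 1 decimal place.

Scaling factor: 32/36 = 8/9.
chopped walnuts: (1 tbsp + 2 tsp = 5/3 tbsp) × 8/9 ÷ 16 tbsp/cup × 117 g/cup ≈ 10.8 g
all-purpose flour: 4 tbsp × 8/9 ÷ 16 tbsp/cup × 125 g/cup ≈ 27.8 g
mashed banana: 0.5 cup × 8/9 × 232 g/cup ÷ 28.35 g/oz ≈ 3.6 oz
granulated sugar: 2.25 cup × 8/9 × 200 g/cup ÷ 1000 g/kg = 0.4 kg
cream cheese: (1 lb + 7 oz = 1.4375 lb) × 8/9 × 16 oz/lb × 28.35 g/oz = 579.6 g

chopped walnuts: 10.8 g; all-purpose flour: 27.8 g; mashed banana: 3.6 oz; granulated sugar: 0.4 kg; cream cheese: 579.6 g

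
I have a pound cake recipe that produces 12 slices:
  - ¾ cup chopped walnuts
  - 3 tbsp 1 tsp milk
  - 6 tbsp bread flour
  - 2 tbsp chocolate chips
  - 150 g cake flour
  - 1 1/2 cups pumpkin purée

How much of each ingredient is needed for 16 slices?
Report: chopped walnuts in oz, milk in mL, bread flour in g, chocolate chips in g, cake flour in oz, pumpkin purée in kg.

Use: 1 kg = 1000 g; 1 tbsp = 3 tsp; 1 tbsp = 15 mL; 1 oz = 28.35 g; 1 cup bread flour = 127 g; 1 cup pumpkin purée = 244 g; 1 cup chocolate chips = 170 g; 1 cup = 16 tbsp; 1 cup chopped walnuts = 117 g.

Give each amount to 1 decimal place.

chopped walnuts: 4.1 oz; milk: 66.7 mL; bread flour: 63.5 g; chocolate chips: 28.3 g; cake flour: 7.1 oz; pumpkin purée: 0.5 kg

Scaling factor: 16/12 = 4/3.
chopped walnuts: 0.75 cup × 4/3 × 117 g/cup ÷ 28.35 g/oz ≈ 4.1 oz
milk: (3 tbsp + 1 tsp = 10/3 tbsp) × 4/3 × 15 mL/tbsp ≈ 66.7 mL
bread flour: 6 tbsp × 4/3 ÷ 16 tbsp/cup × 127 g/cup = 63.5 g
chocolate chips: 2 tbsp × 4/3 ÷ 16 tbsp/cup × 170 g/cup ≈ 28.3 g
cake flour: 150 g × 4/3 ÷ 28.35 g/oz ≈ 7.1 oz
pumpkin purée: 1.5 cup × 4/3 × 244 g/cup ÷ 1000 g/kg ≈ 0.5 kg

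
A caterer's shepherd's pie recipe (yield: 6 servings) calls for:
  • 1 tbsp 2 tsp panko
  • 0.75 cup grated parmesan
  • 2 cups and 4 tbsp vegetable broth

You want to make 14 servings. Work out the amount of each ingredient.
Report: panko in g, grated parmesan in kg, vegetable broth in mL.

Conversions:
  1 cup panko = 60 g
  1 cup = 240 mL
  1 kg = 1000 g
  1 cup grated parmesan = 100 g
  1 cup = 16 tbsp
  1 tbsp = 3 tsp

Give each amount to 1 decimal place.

panko: 14.6 g; grated parmesan: 0.2 kg; vegetable broth: 1260.0 mL

Scaling factor: 14/6 = 7/3.
panko: (1 tbsp + 2 tsp = 5/3 tbsp) × 7/3 ÷ 16 tbsp/cup × 60 g/cup ≈ 14.6 g
grated parmesan: 0.75 cup × 7/3 × 100 g/cup ÷ 1000 g/kg ≈ 0.2 kg
vegetable broth: (2 cup + 4 tbsp = 2.25 cup) × 7/3 × 240 mL/cup = 1260.0 mL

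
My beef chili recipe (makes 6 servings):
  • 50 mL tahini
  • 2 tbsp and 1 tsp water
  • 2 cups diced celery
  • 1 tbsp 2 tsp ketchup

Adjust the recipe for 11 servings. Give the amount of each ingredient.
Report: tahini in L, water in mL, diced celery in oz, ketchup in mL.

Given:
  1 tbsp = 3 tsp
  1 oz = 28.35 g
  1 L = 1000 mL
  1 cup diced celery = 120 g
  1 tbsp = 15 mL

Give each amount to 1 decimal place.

tahini: 0.1 L; water: 64.2 mL; diced celery: 15.5 oz; ketchup: 45.8 mL

Scaling factor: 11/6.
tahini: 50 mL × 11/6 ÷ 1000 mL/L ≈ 0.1 L
water: (2 tbsp + 1 tsp = 7/3 tbsp) × 11/6 × 15 mL/tbsp ≈ 64.2 mL
diced celery: 2 cup × 11/6 × 120 g/cup ÷ 28.35 g/oz ≈ 15.5 oz
ketchup: (1 tbsp + 2 tsp = 5/3 tbsp) × 11/6 × 15 mL/tbsp ≈ 45.8 mL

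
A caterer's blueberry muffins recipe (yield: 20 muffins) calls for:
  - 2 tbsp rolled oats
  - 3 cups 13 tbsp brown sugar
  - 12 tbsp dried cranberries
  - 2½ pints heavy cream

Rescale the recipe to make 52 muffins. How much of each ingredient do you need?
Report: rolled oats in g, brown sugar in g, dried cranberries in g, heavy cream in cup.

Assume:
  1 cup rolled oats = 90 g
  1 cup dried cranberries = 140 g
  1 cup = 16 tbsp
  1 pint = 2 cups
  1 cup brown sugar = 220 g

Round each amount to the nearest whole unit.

rolled oats: 29 g; brown sugar: 2181 g; dried cranberries: 273 g; heavy cream: 13 cup

Scaling factor: 52/20 = 13/5 = 2.6.
rolled oats: 2 tbsp × 13/5 ÷ 16 tbsp/cup × 90 g/cup ≈ 29 g
brown sugar: (3 cup + 13 tbsp = 3.8125 cup) × 13/5 × 220 g/cup ≈ 2181 g
dried cranberries: 12 tbsp × 13/5 ÷ 16 tbsp/cup × 140 g/cup = 273 g
heavy cream: 2.5 pint × 13/5 × 2 cup/pint = 13 cup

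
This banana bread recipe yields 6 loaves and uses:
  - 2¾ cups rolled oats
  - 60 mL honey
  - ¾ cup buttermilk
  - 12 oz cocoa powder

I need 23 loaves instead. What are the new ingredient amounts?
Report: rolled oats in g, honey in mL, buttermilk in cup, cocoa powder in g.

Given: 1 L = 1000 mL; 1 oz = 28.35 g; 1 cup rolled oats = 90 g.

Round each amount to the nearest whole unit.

Scaling factor: 23/6.
rolled oats: 2.75 cup × 23/6 × 90 g/cup ≈ 949 g
honey: 60 mL × 23/6 = 230 mL
buttermilk: 0.75 cup × 23/6 ≈ 3 cup
cocoa powder: 12 oz × 23/6 × 28.35 g/oz ≈ 1304 g

rolled oats: 949 g; honey: 230 mL; buttermilk: 3 cup; cocoa powder: 1304 g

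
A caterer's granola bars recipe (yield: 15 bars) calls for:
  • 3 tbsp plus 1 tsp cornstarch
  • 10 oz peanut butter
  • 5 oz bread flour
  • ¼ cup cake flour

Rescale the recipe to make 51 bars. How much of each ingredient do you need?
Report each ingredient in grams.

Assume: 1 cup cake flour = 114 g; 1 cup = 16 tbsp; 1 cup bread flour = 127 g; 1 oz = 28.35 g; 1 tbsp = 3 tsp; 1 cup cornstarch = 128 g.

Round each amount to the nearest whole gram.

cornstarch: 91 g; peanut butter: 964 g; bread flour: 482 g; cake flour: 97 g

Scaling factor: 51/15 = 17/5 = 3.4.
cornstarch: (3 tbsp + 1 tsp = 10/3 tbsp) × 17/5 ÷ 16 tbsp/cup × 128 g/cup ≈ 91 g
peanut butter: 10 oz × 17/5 × 28.35 g/oz ≈ 964 g
bread flour: 5 oz × 17/5 × 28.35 g/oz ≈ 482 g
cake flour: 0.25 cup × 17/5 × 114 g/cup ≈ 97 g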